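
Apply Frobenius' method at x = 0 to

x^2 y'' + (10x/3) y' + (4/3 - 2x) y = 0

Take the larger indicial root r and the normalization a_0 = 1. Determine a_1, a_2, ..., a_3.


Write in Frobenius form y'' + (p(x)/x) y' + (q(x)/x^2) y = 0:
  p(x) = 10/3,  q(x) = 4/3 - 2x.
Indicial equation: r(r-1) + (10/3) r + (4/3) = 0 -> roots r_1 = -1, r_2 = -4/3.
Take r = r_1 = -1. Let y(x) = x^r sum_{n>=0} a_n x^n with a_0 = 1.
Substitute y = x^r sum a_n x^n and match x^{r+n}. The recurrence is
  D(n) a_n - 2 a_{n-1} = 0,  where D(n) = (r+n)(r+n-1) + (10/3)(r+n) + (4/3).
  a_n = 2 / D(n) * a_{n-1}.
Since the indicial polynomial factors as (r - r_1)(r - r_2), D(n) = (r_1 + n - r_1)(r_1 + n - r_2) = n(n + 1/3).
Evaluating step by step (a_0 = 1):
  n = 1: D(1) = 1(1 + 1/3) = 4/3; numerator = 2(1) = 2; a_1 = (2)/(4/3) = 3/2
  n = 2: D(2) = 2(2 + 1/3) = 14/3; numerator = 2(3/2) = 3; a_2 = (3)/(14/3) = 9/14
  n = 3: D(3) = 3(3 + 1/3) = 10; numerator = 2(9/14) = 9/7; a_3 = (9/7)/(10) = 9/70

r = -1; a_0 = 1; a_1 = 3/2; a_2 = 9/14; a_3 = 9/70


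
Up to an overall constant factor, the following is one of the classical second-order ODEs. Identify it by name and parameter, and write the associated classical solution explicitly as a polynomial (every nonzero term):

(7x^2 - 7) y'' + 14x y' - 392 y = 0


All three coefficients share the factor -7; dividing through by -7 gives  (1 - x^2) y'' - 2x y' + 56 y = 0.
This matches the Legendre equation (1 - x^2) y'' - 2x y' + n(n+1) y = 0 (note the -2x y' term) with n(n+1) = 56, so n = 7; the polynomial solution is P_7(x).
With y = sum_k a_k x^k, matching x^k gives (k+2)(k+1) a_{k+2} = [k(k+1) - n(n+1)] a_k = (k - 7)(k + 8) a_k. The right side vanishes at k = 7, so the series with the parity of 7 terminates at degree 7.
Standard normalization (P_n(1) = 1): leading coefficient (2n)!/(2^n (n!)^2) = 87178291200/(128*25401600) = 429/16, so a_7 = 429/16. Work downward with a_k = (k+1)(k+2) a_{k+2} / ((k - 7)(k + 8)):
  a_5 = (6)(7)(429/16) / ((5 - 7)(5 + 8)) = (9009/8)/(-26) = -693/16
  a_3 = (4)(5)(-693/16) / ((3 - 7)(3 + 8)) = (-3465/4)/(-44) = 315/16
  a_1 = (2)(3)(315/16) / ((1 - 7)(1 + 8)) = (945/8)/(-54) = -35/16
Hence P_7(x) = 429 x^7/16 - 693 x^5/16 + 315 x^3/16 - 35 x/16.

P_7(x); series = 429 x^7/16 - 693 x^5/16 + 315 x^3/16 - 35 x/16


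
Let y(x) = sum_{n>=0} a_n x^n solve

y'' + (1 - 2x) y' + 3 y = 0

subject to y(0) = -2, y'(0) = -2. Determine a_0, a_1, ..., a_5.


Ansatz: y(x) = sum_{n>=0} a_n x^n, so y'(x) = sum_{n>=1} n a_n x^(n-1) and y''(x) = sum_{n>=2} n(n-1) a_n x^(n-2).
Substitute into P(x) y'' + Q(x) y' + R(x) y = 0 with P(x) = 1, Q(x) = 1 - 2x, R(x) = 3, and match powers of x.
Initial conditions: a_0 = -2, a_1 = -2.
Setting the coefficient of each power of x to zero and solving order by order (substituting the coefficients already found):
  x^0: 2 a_2 + a_1 + 3 a_0 = 0  ->  2 a_2 = -a_1 - 3 a_0 = 8  ->  a_2 = 4
  x^1: 6 a_3 + 2 a_2 + a_1 = 0  ->  6 a_3 = -2 a_2 - a_1 = -6  ->  a_3 = -1
  x^2: 12 a_4 + 3 a_3 - a_2 = 0  ->  12 a_4 = -3 a_3 + a_2 = 7  ->  a_4 = 7/12
  x^3: 20 a_5 + 4 a_4 - 3 a_3 = 0  ->  20 a_5 = -4 a_4 + 3 a_3 = -16/3  ->  a_5 = -4/15
Truncated series: y(x) = -2 - 2 x + 4 x^2 - x^3 + (7/12) x^4 - (4/15) x^5 + O(x^6).

a_0 = -2; a_1 = -2; a_2 = 4; a_3 = -1; a_4 = 7/12; a_5 = -4/15


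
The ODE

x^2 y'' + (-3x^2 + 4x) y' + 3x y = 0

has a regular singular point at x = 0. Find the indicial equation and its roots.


Divide by x^2 to reach normal form y'' + P_1(x) y' + P_2(x) y = 0 with P_1(x) = -3 + 4/x and P_2(x) = 3/x.
x = 0 is a singular point because the y'-coefficient -3 + 4/x has a pole at x = 0 and the y-coefficient 3/x has a pole at x = 0.
It is a regular singular point because x P_1(x) = p(x) = 4 - 3x and x^2 P_2(x) = q(x) = 3x are polynomials, hence analytic at x = 0.
p(0) = 4,  q(0) = 0.
Indicial equation: r(r-1) + p(0) r + q(0) = 0, i.e. r^2 + (p(0) - 1) r + q(0) = 0, i.e. r^2 + 3 r = 0.
Discriminant: (3)^2 - 4(0) = 9, so r = (-3 ± 3)/2.
Solving: r_1 = 0, r_2 = -3.

indicial: r^2 + 3 r = 0; roots r_1 = 0, r_2 = -3


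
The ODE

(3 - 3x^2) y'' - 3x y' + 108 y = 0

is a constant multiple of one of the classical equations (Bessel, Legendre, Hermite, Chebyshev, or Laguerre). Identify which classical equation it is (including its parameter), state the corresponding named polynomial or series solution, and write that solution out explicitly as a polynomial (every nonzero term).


All three coefficients share the factor 3; dividing through by 3 gives  (1 - x^2) y'' - x y' + 36 y = 0.
This matches the Chebyshev equation (1 - x^2) y'' - x y' + n^2 y = 0 (note the -x y' term, not -2x y') with n^2 = 36, so n = 6; the polynomial solution is T_6(x).
With y = sum_k a_k x^k, matching x^k gives (k+2)(k+1) a_{k+2} = (k^2 - n^2) a_k = (k - 6)(k + 6) a_k. The right side vanishes at k = 6, so the series with the parity of 6 terminates at degree 6.
Standard normalization: leading coefficient of T_n is 2^(n-1), so a_6 = 2^5 = 32. Work downward with a_k = (k+1)(k+2) a_{k+2} / ((k - 6)(k + 6)):
  a_4 = (5)(6)(32) / ((4 - 6)(4 + 6)) = 960/(-20) = -48
  a_2 = (3)(4)(-48) / ((2 - 6)(2 + 6)) = -576/(-32) = 18
  a_0 = (1)(2)(18) / ((0 - 6)(0 + 6)) = 36/(-36) = -1
Hence T_6(x) = 32 x^6 - 48 x^4 + 18 x^2 - 1.

T_6(x); series = 32 x^6 - 48 x^4 + 18 x^2 - 1


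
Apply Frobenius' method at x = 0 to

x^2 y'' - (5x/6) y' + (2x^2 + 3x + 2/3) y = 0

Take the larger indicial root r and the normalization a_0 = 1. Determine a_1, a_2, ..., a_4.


Write in Frobenius form y'' + (p(x)/x) y' + (q(x)/x^2) y = 0:
  p(x) = -5/6,  q(x) = 2x^2 + 3x + 2/3.
Indicial equation: r(r-1) + (-5/6) r + (2/3) = 0 -> roots r_1 = 4/3, r_2 = 1/2.
Take r = r_1 = 4/3. Let y(x) = x^r sum_{n>=0} a_n x^n with a_0 = 1.
Substitute y = x^r sum a_n x^n and match x^{r+n}. The recurrence is
  D(n) a_n + 3 a_{n-1} + 2 a_{n-2} = 0,  where D(n) = (r+n)(r+n-1) + (-5/6)(r+n) + (2/3).
  a_n = [-3 a_{n-1} - 2 a_{n-2}] / D(n).
Since the indicial polynomial factors as (r - r_1)(r - r_2), D(n) = (r_1 + n - r_1)(r_1 + n - r_2) = n(n + 5/6).
Evaluating step by step (a_0 = 1):
  n = 1: D(1) = 1(1 + 5/6) = 11/6; numerator = -3(1) = -3; a_1 = (-3)/(11/6) = -18/11
  n = 2: D(2) = 2(2 + 5/6) = 17/3; numerator = -3(-18/11) - 2(1) = 32/11; a_2 = (32/11)/(17/3) = 96/187
  n = 3: D(3) = 3(3 + 5/6) = 23/2; numerator = -3(96/187) - 2(-18/11) = 324/187; a_3 = (324/187)/(23/2) = 648/4301
  n = 4: D(4) = 4(4 + 5/6) = 58/3; numerator = -3(648/4301) - 2(96/187) = -6360/4301; a_4 = (-6360/4301)/(58/3) = -9540/124729

r = 4/3; a_0 = 1; a_1 = -18/11; a_2 = 96/187; a_3 = 648/4301; a_4 = -9540/124729


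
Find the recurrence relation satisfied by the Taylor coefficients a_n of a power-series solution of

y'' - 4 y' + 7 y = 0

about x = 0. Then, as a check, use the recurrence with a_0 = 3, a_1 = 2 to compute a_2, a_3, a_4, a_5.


Substitute y = sum_n a_n x^n.
y''(x) has coefficient (n+2)(n+1) a_{n+2} at x^n;
-4 y'(x) has coefficient -4 (n+1) a_{n+1} at x^n;
7 y(x) has coefficient 7 a_n at x^n.
Matching x^n: (n+2)(n+1) a_{n+2} - 4 (n+1) a_{n+1} + 7 a_n = 0.
Thus a_{n+2} = [4 (n+1) a_{n+1} - 7 a_n] / ((n+1)(n+2)).

Check with a_0 = 3, a_1 = 2 (apply the recurrence for n = 0, 1, 2, 3): a_0 = 3, a_1 = 2, a_2 = -13/2, a_3 = -11, a_4 = -173/24, a_5 = -23/12.

a_(n+2) = [4 (n+1) a_(n+1) - 7 a_n] / ((n+1)(n+2)); check: a_0 = 3, a_1 = 2, a_2 = -13/2, a_3 = -11, a_4 = -173/24, a_5 = -23/12


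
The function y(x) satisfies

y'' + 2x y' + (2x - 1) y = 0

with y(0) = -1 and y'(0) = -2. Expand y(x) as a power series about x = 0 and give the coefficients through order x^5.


Ansatz: y(x) = sum_{n>=0} a_n x^n, so y'(x) = sum_{n>=1} n a_n x^(n-1) and y''(x) = sum_{n>=2} n(n-1) a_n x^(n-2).
Substitute into P(x) y'' + Q(x) y' + R(x) y = 0 with P(x) = 1, Q(x) = 2x, R(x) = 2x - 1, and match powers of x.
Initial conditions: a_0 = -1, a_1 = -2.
Setting the coefficient of each power of x to zero and solving order by order (substituting the coefficients already found):
  x^0: 2 a_2 - a_0 = 0  ->  2 a_2 = a_0 = -1  ->  a_2 = -1/2
  x^1: 6 a_3 + a_1 + 2 a_0 = 0  ->  6 a_3 = -a_1 - 2 a_0 = 4  ->  a_3 = 2/3
  x^2: 12 a_4 + 3 a_2 + 2 a_1 = 0  ->  12 a_4 = -3 a_2 - 2 a_1 = 11/2  ->  a_4 = 11/24
  x^3: 20 a_5 + 5 a_3 + 2 a_2 = 0  ->  20 a_5 = -5 a_3 - 2 a_2 = -7/3  ->  a_5 = -7/60
Truncated series: y(x) = -1 - 2 x - (1/2) x^2 + (2/3) x^3 + (11/24) x^4 - (7/60) x^5 + O(x^6).

a_0 = -1; a_1 = -2; a_2 = -1/2; a_3 = 2/3; a_4 = 11/24; a_5 = -7/60


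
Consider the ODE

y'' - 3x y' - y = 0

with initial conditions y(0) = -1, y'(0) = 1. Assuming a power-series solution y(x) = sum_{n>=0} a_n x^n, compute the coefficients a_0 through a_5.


Ansatz: y(x) = sum_{n>=0} a_n x^n, so y'(x) = sum_{n>=1} n a_n x^(n-1) and y''(x) = sum_{n>=2} n(n-1) a_n x^(n-2).
Substitute into P(x) y'' + Q(x) y' + R(x) y = 0 with P(x) = 1, Q(x) = -3x, R(x) = -1, and match powers of x.
Initial conditions: a_0 = -1, a_1 = 1.
Setting the coefficient of each power of x to zero and solving order by order (substituting the coefficients already found):
  x^0: 2 a_2 - a_0 = 0  ->  2 a_2 = a_0 = -1  ->  a_2 = -1/2
  x^1: 6 a_3 - 4 a_1 = 0  ->  6 a_3 = 4 a_1 = 4  ->  a_3 = 2/3
  x^2: 12 a_4 - 7 a_2 = 0  ->  12 a_4 = 7 a_2 = -7/2  ->  a_4 = -7/24
  x^3: 20 a_5 - 10 a_3 = 0  ->  20 a_5 = 10 a_3 = 20/3  ->  a_5 = 1/3
Truncated series: y(x) = -1 + x - (1/2) x^2 + (2/3) x^3 - (7/24) x^4 + (1/3) x^5 + O(x^6).

a_0 = -1; a_1 = 1; a_2 = -1/2; a_3 = 2/3; a_4 = -7/24; a_5 = 1/3


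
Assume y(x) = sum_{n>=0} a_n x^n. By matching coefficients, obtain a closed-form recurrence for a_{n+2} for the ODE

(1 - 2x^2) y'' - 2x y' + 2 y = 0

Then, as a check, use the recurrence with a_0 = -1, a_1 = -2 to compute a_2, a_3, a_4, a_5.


Substitute y = sum_n a_n x^n.
(1 - 2 x^2) y'' contributes (n+2)(n+1) a_{n+2} - 2 n(n-1) a_n at x^n.
-2 x y'(x) contributes -2 n a_n at x^n.
2 y(x) contributes 2 a_n at x^n.
Matching x^n: (n+2)(n+1) a_{n+2} + (-2 n(n-1) - 2 n + 2) a_n = 0.
Thus a_{n+2} = (2 n(n-1) + 2 n - 2) / ((n+1)(n+2)) * a_n.

Check with a_0 = -1, a_1 = -2 (apply the recurrence for n = 0, 1, 2, 3): a_0 = -1, a_1 = -2, a_2 = 1, a_3 = 0, a_4 = 1/2, a_5 = 0.

a_(n+2) = (2 n(n-1) + 2 n - 2) / ((n+1)(n+2)) * a_n; check: a_0 = -1, a_1 = -2, a_2 = 1, a_3 = 0, a_4 = 1/2, a_5 = 0


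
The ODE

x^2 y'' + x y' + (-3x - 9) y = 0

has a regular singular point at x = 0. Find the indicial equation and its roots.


Divide by x^2 to reach normal form y'' + P_1(x) y' + P_2(x) y = 0 with P_1(x) = 1/x and P_2(x) = -3/x - 9/x^2.
x = 0 is a singular point because the y'-coefficient 1/x has a pole at x = 0 and the y-coefficient -3/x - 9/x^2 has a pole at x = 0.
It is a regular singular point because x P_1(x) = p(x) = 1 and x^2 P_2(x) = q(x) = -3x - 9 are polynomials, hence analytic at x = 0.
p(0) = 1,  q(0) = -9.
Indicial equation: r(r-1) + p(0) r + q(0) = 0, i.e. r^2 + (p(0) - 1) r + q(0) = 0, i.e. r^2 - 9 = 0.
Discriminant: (0)^2 - 4(-9) = 36, so r = (0 ± 6)/2.
Solving: r_1 = 3, r_2 = -3.

indicial: r^2 - 9 = 0; roots r_1 = 3, r_2 = -3


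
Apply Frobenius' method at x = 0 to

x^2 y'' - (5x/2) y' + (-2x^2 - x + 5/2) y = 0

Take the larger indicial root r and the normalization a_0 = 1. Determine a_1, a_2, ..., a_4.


Write in Frobenius form y'' + (p(x)/x) y' + (q(x)/x^2) y = 0:
  p(x) = -5/2,  q(x) = -2x^2 - x + 5/2.
Indicial equation: r(r-1) + (-5/2) r + (5/2) = 0 -> roots r_1 = 5/2, r_2 = 1.
Take r = r_1 = 5/2. Let y(x) = x^r sum_{n>=0} a_n x^n with a_0 = 1.
Substitute y = x^r sum a_n x^n and match x^{r+n}. The recurrence is
  D(n) a_n - 1 a_{n-1} - 2 a_{n-2} = 0,  where D(n) = (r+n)(r+n-1) + (-5/2)(r+n) + (5/2).
  a_n = [1 a_{n-1} + 2 a_{n-2}] / D(n).
Since the indicial polynomial factors as (r - r_1)(r - r_2), D(n) = (r_1 + n - r_1)(r_1 + n - r_2) = n(n + 3/2).
Evaluating step by step (a_0 = 1):
  n = 1: D(1) = 1(1 + 3/2) = 5/2; numerator = 1(1) = 1; a_1 = (1)/(5/2) = 2/5
  n = 2: D(2) = 2(2 + 3/2) = 7; numerator = 1(2/5) + 2(1) = 12/5; a_2 = (12/5)/(7) = 12/35
  n = 3: D(3) = 3(3 + 3/2) = 27/2; numerator = 1(12/35) + 2(2/5) = 8/7; a_3 = (8/7)/(27/2) = 16/189
  n = 4: D(4) = 4(4 + 3/2) = 22; numerator = 1(16/189) + 2(12/35) = 104/135; a_4 = (104/135)/(22) = 52/1485

r = 5/2; a_0 = 1; a_1 = 2/5; a_2 = 12/35; a_3 = 16/189; a_4 = 52/1485


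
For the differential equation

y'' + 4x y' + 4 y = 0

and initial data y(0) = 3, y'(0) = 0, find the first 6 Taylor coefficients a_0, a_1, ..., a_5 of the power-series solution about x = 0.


Ansatz: y(x) = sum_{n>=0} a_n x^n, so y'(x) = sum_{n>=1} n a_n x^(n-1) and y''(x) = sum_{n>=2} n(n-1) a_n x^(n-2).
Substitute into P(x) y'' + Q(x) y' + R(x) y = 0 with P(x) = 1, Q(x) = 4x, R(x) = 4, and match powers of x.
Initial conditions: a_0 = 3, a_1 = 0.
Setting the coefficient of each power of x to zero and solving order by order (substituting the coefficients already found):
  x^0: 2 a_2 + 4 a_0 = 0  ->  2 a_2 = -4 a_0 = -12  ->  a_2 = -6
  x^1: 6 a_3 + 8 a_1 = 0  ->  6 a_3 = -8 a_1 = 0  ->  a_3 = 0
  x^2: 12 a_4 + 12 a_2 = 0  ->  12 a_4 = -12 a_2 = 72  ->  a_4 = 6
  x^3: 20 a_5 + 16 a_3 = 0  ->  20 a_5 = -16 a_3 = 0  ->  a_5 = 0
Truncated series: y(x) = 3 - 6 x^2 + 6 x^4 + O(x^6).

a_0 = 3; a_1 = 0; a_2 = -6; a_3 = 0; a_4 = 6; a_5 = 0


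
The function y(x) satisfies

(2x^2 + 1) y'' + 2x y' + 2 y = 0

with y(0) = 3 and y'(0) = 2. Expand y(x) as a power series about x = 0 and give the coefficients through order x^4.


Ansatz: y(x) = sum_{n>=0} a_n x^n, so y'(x) = sum_{n>=1} n a_n x^(n-1) and y''(x) = sum_{n>=2} n(n-1) a_n x^(n-2).
Substitute into P(x) y'' + Q(x) y' + R(x) y = 0 with P(x) = 2x^2 + 1, Q(x) = 2x, R(x) = 2, and match powers of x.
Initial conditions: a_0 = 3, a_1 = 2.
Setting the coefficient of each power of x to zero and solving order by order (substituting the coefficients already found):
  x^0: 2 a_2 + 2 a_0 = 0  ->  2 a_2 = -2 a_0 = -6  ->  a_2 = -3
  x^1: 6 a_3 + 4 a_1 = 0  ->  6 a_3 = -4 a_1 = -8  ->  a_3 = -4/3
  x^2: 12 a_4 + 10 a_2 = 0  ->  12 a_4 = -10 a_2 = 30  ->  a_4 = 5/2
Truncated series: y(x) = 3 + 2 x - 3 x^2 - (4/3) x^3 + (5/2) x^4 + O(x^5).

a_0 = 3; a_1 = 2; a_2 = -3; a_3 = -4/3; a_4 = 5/2


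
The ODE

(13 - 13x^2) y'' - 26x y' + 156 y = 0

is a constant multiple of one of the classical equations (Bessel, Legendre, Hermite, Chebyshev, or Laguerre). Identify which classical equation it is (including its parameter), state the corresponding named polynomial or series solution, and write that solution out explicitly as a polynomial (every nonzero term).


All three coefficients share the factor 13; dividing through by 13 gives  (1 - x^2) y'' - 2x y' + 12 y = 0.
This matches the Legendre equation (1 - x^2) y'' - 2x y' + n(n+1) y = 0 (note the -2x y' term) with n(n+1) = 12, so n = 3; the polynomial solution is P_3(x).
With y = sum_k a_k x^k, matching x^k gives (k+2)(k+1) a_{k+2} = [k(k+1) - n(n+1)] a_k = (k - 3)(k + 4) a_k. The right side vanishes at k = 3, so the series with the parity of 3 terminates at degree 3.
Standard normalization (P_n(1) = 1): leading coefficient (2n)!/(2^n (n!)^2) = 720/(8*36) = 5/2, so a_3 = 5/2. Work downward with a_k = (k+1)(k+2) a_{k+2} / ((k - 3)(k + 4)):
  a_1 = (2)(3)(5/2) / ((1 - 3)(1 + 4)) = 15/(-10) = -3/2
Hence P_3(x) = 5 x^3/2 - 3 x/2.

P_3(x); series = 5 x^3/2 - 3 x/2


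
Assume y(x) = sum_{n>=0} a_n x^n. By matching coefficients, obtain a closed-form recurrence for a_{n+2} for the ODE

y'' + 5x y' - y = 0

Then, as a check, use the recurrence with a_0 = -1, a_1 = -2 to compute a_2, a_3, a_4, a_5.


Substitute y = sum_n a_n x^n.
y''(x) has coefficient (n+2)(n+1) a_{n+2} at x^n;
5 x y'(x) has coefficient 5 n a_n at x^n (shift);
-y(x) has coefficient -1 a_n at x^n.
Matching x^n: (n+2)(n+1) a_{n+2} + (5n - 1) a_n = 0.
Thus a_{n+2} = (-5n + 1) / ((n+1)(n+2)) * a_n.

Check with a_0 = -1, a_1 = -2 (apply the recurrence for n = 0, 1, 2, 3): a_0 = -1, a_1 = -2, a_2 = -1/2, a_3 = 4/3, a_4 = 3/8, a_5 = -14/15.

a_(n+2) = (-5n + 1) / ((n+1)(n+2)) * a_n; check: a_0 = -1, a_1 = -2, a_2 = -1/2, a_3 = 4/3, a_4 = 3/8, a_5 = -14/15


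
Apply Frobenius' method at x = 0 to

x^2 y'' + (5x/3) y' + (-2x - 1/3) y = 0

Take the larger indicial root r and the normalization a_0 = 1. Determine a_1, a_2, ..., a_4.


Write in Frobenius form y'' + (p(x)/x) y' + (q(x)/x^2) y = 0:
  p(x) = 5/3,  q(x) = -2x - 1/3.
Indicial equation: r(r-1) + (5/3) r + (-1/3) = 0 -> roots r_1 = 1/3, r_2 = -1.
Take r = r_1 = 1/3. Let y(x) = x^r sum_{n>=0} a_n x^n with a_0 = 1.
Substitute y = x^r sum a_n x^n and match x^{r+n}. The recurrence is
  D(n) a_n - 2 a_{n-1} = 0,  where D(n) = (r+n)(r+n-1) + (5/3)(r+n) + (-1/3).
  a_n = 2 / D(n) * a_{n-1}.
Since the indicial polynomial factors as (r - r_1)(r - r_2), D(n) = (r_1 + n - r_1)(r_1 + n - r_2) = n(n + 4/3).
Evaluating step by step (a_0 = 1):
  n = 1: D(1) = 1(1 + 4/3) = 7/3; numerator = 2(1) = 2; a_1 = (2)/(7/3) = 6/7
  n = 2: D(2) = 2(2 + 4/3) = 20/3; numerator = 2(6/7) = 12/7; a_2 = (12/7)/(20/3) = 9/35
  n = 3: D(3) = 3(3 + 4/3) = 13; numerator = 2(9/35) = 18/35; a_3 = (18/35)/(13) = 18/455
  n = 4: D(4) = 4(4 + 4/3) = 64/3; numerator = 2(18/455) = 36/455; a_4 = (36/455)/(64/3) = 27/7280

r = 1/3; a_0 = 1; a_1 = 6/7; a_2 = 9/35; a_3 = 18/455; a_4 = 27/7280


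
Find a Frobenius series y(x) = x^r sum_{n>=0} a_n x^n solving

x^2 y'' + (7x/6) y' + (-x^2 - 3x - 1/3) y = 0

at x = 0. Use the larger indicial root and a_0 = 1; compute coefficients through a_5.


Write in Frobenius form y'' + (p(x)/x) y' + (q(x)/x^2) y = 0:
  p(x) = 7/6,  q(x) = -x^2 - 3x - 1/3.
Indicial equation: r(r-1) + (7/6) r + (-1/3) = 0 -> roots r_1 = 1/2, r_2 = -2/3.
Take r = r_1 = 1/2. Let y(x) = x^r sum_{n>=0} a_n x^n with a_0 = 1.
Substitute y = x^r sum a_n x^n and match x^{r+n}. The recurrence is
  D(n) a_n - 3 a_{n-1} - 1 a_{n-2} = 0,  where D(n) = (r+n)(r+n-1) + (7/6)(r+n) + (-1/3).
  a_n = [3 a_{n-1} + 1 a_{n-2}] / D(n).
Since the indicial polynomial factors as (r - r_1)(r - r_2), D(n) = (r_1 + n - r_1)(r_1 + n - r_2) = n(n + 7/6).
Evaluating step by step (a_0 = 1):
  n = 1: D(1) = 1(1 + 7/6) = 13/6; numerator = 3(1) = 3; a_1 = (3)/(13/6) = 18/13
  n = 2: D(2) = 2(2 + 7/6) = 19/3; numerator = 3(18/13) + 1(1) = 67/13; a_2 = (67/13)/(19/3) = 201/247
  n = 3: D(3) = 3(3 + 7/6) = 25/2; numerator = 3(201/247) + 1(18/13) = 945/247; a_3 = (945/247)/(25/2) = 378/1235
  n = 4: D(4) = 4(4 + 7/6) = 62/3; numerator = 3(378/1235) + 1(201/247) = 2139/1235; a_4 = (2139/1235)/(62/3) = 207/2470
  n = 5: D(5) = 5(5 + 7/6) = 185/6; numerator = 3(207/2470) + 1(378/1235) = 1377/2470; a_5 = (1377/2470)/(185/6) = 4131/228475

r = 1/2; a_0 = 1; a_1 = 18/13; a_2 = 201/247; a_3 = 378/1235; a_4 = 207/2470; a_5 = 4131/228475


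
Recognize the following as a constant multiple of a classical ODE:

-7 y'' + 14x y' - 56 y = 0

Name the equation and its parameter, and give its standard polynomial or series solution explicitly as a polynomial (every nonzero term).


All three coefficients share the factor -7; dividing through by -7 gives  y'' - 2x y' + 8 y = 0.
This matches the Hermite equation y'' - 2x y' + 2n y = 0 with 2n = 8, so n = 4; the polynomial solution is H_4(x).
With y = sum_k a_k x^k, matching x^k gives (k+2)(k+1) a_{k+2} = 2(k - n) a_k = 2(k - 4) a_k. The right side vanishes at k = 4, so the series with the parity of 4 terminates at degree 4.
Standard normalization: leading coefficient of H_n is 2^n, so a_4 = 2^4 = 16. Work downward with a_k = (k+1)(k+2) a_{k+2} / (2(k - n)):
  a_2 = (3)(4)(16) / (2(2 - 4)) = 192/(-4) = -48
  a_0 = (1)(2)(-48) / (2(0 - 4)) = -96/(-8) = 12
Hence H_4(x) = 16 x^4 - 48 x^2 + 12.

H_4(x); series = 16 x^4 - 48 x^2 + 12


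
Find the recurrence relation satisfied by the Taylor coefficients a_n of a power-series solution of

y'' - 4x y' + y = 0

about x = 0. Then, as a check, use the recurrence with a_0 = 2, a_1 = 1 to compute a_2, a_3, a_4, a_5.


Substitute y = sum_n a_n x^n.
y''(x) has coefficient (n+2)(n+1) a_{n+2} at x^n;
-4 x y'(x) has coefficient -4 n a_n at x^n (shift);
y(x) has coefficient 1 a_n at x^n.
Matching x^n: (n+2)(n+1) a_{n+2} + (-4n + 1) a_n = 0.
Thus a_{n+2} = (4n - 1) / ((n+1)(n+2)) * a_n.

Check with a_0 = 2, a_1 = 1 (apply the recurrence for n = 0, 1, 2, 3): a_0 = 2, a_1 = 1, a_2 = -1, a_3 = 1/2, a_4 = -7/12, a_5 = 11/40.

a_(n+2) = (4n - 1) / ((n+1)(n+2)) * a_n; check: a_0 = 2, a_1 = 1, a_2 = -1, a_3 = 1/2, a_4 = -7/12, a_5 = 11/40


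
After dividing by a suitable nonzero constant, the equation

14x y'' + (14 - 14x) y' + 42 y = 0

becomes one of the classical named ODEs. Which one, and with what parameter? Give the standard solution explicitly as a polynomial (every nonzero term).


All three coefficients share the factor 14; dividing through by 14 gives  x y'' + (1 - x) y' + 3 y = 0.
This matches the Laguerre equation x y'' + (1 - x) y' + n y = 0 with n = 3; the polynomial solution is L_3(x).
With y = sum_k a_k x^k, matching x^k gives (k+1)k a_{k+1} + (k+1) a_{k+1} - k a_k + n a_k = 0, i.e. (k+1)^2 a_{k+1} = (k - n) a_k = (k - 3) a_k. The right side vanishes at k = 3, so the series terminates at degree 3.
Standard normalization L_n(0) = 1 gives a_0 = 1. Work upward with a_{k+1} = (k - 3) a_k / (k+1)^2:
  a_1 = (0 - 3)(1) / 1^2 = -3/1 = -3
  a_2 = (1 - 3)(-3) / 2^2 = 6/4 = 3/2
  a_3 = (2 - 3)(3/2) / 3^2 = (-3/2)/9 = -1/6
Hence L_3(x) = -x^3/6 + 3 x^2/2 - 3 x + 1.

L_3(x); series = -x^3/6 + 3 x^2/2 - 3 x + 1


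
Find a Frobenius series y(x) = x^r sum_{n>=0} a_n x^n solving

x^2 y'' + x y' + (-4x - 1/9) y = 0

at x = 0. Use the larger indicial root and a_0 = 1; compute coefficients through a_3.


Write in Frobenius form y'' + (p(x)/x) y' + (q(x)/x^2) y = 0:
  p(x) = 1,  q(x) = -4x - 1/9.
Indicial equation: r(r-1) + (1) r + (-1/9) = 0 -> roots r_1 = 1/3, r_2 = -1/3.
Take r = r_1 = 1/3. Let y(x) = x^r sum_{n>=0} a_n x^n with a_0 = 1.
Substitute y = x^r sum a_n x^n and match x^{r+n}. The recurrence is
  D(n) a_n - 4 a_{n-1} = 0,  where D(n) = (r+n)(r+n-1) + (1)(r+n) + (-1/9).
  a_n = 4 / D(n) * a_{n-1}.
Since the indicial polynomial factors as (r - r_1)(r - r_2), D(n) = (r_1 + n - r_1)(r_1 + n - r_2) = n(n + 2/3).
Evaluating step by step (a_0 = 1):
  n = 1: D(1) = 1(1 + 2/3) = 5/3; numerator = 4(1) = 4; a_1 = (4)/(5/3) = 12/5
  n = 2: D(2) = 2(2 + 2/3) = 16/3; numerator = 4(12/5) = 48/5; a_2 = (48/5)/(16/3) = 9/5
  n = 3: D(3) = 3(3 + 2/3) = 11; numerator = 4(9/5) = 36/5; a_3 = (36/5)/(11) = 36/55

r = 1/3; a_0 = 1; a_1 = 12/5; a_2 = 9/5; a_3 = 36/55


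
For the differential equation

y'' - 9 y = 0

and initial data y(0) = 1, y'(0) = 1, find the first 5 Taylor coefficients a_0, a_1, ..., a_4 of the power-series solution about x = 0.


Ansatz: y(x) = sum_{n>=0} a_n x^n, so y'(x) = sum_{n>=1} n a_n x^(n-1) and y''(x) = sum_{n>=2} n(n-1) a_n x^(n-2).
Substitute into P(x) y'' + Q(x) y' + R(x) y = 0 with P(x) = 1, Q(x) = 0, R(x) = -9, and match powers of x.
Initial conditions: a_0 = 1, a_1 = 1.
Setting the coefficient of each power of x to zero and solving order by order (substituting the coefficients already found):
  x^0: 2 a_2 - 9 a_0 = 0  ->  2 a_2 = 9 a_0 = 9  ->  a_2 = 9/2
  x^1: 6 a_3 - 9 a_1 = 0  ->  6 a_3 = 9 a_1 = 9  ->  a_3 = 3/2
  x^2: 12 a_4 - 9 a_2 = 0  ->  12 a_4 = 9 a_2 = 81/2  ->  a_4 = 27/8
Truncated series: y(x) = 1 + x + (9/2) x^2 + (3/2) x^3 + (27/8) x^4 + O(x^5).

a_0 = 1; a_1 = 1; a_2 = 9/2; a_3 = 3/2; a_4 = 27/8


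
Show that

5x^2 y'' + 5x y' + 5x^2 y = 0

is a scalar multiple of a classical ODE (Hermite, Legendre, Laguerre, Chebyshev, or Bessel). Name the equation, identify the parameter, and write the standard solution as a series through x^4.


All three coefficients share the factor 5; dividing through by 5 gives  x^2 y'' + x y' + x^2 y = 0.
This matches the Bessel equation x^2 y'' + x y' + (x^2 - nu^2) y = 0 with nu^2 = 0, so nu = 0; the solution bounded at x = 0 is J_0(x).
Frobenius at x = 0: indicial roots ±nu; for r = nu the recurrence k(k + 2nu) c_k = -c_{k-2} gives the standard series J_nu(x) = sum_{k>=0} (-1)^k / (k! (k+nu)!) (x/2)^(2k+nu). Evaluate the first 3 terms:
  k = 0: (-1)^0 / (0! * 0! * 2^0) x^0 = 1/(1*1*1) x^0 = (1) x^0
  k = 1: (-1)^1 / (1! * 1! * 2^2) x^2 = -1/(1*1*4) x^2 = (-1/4) x^2
  k = 2: (-1)^2 / (2! * 2! * 2^4) x^4 = 1/(2*2*16) x^4 = (1/64) x^4
Hence J_0(x) = x^4/64 - x^2/4 + 1 + ....

J_0(x); series = x^4/64 - x^2/4 + 1


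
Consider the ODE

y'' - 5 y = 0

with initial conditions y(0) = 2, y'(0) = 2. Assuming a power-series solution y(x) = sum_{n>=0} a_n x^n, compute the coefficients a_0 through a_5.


Ansatz: y(x) = sum_{n>=0} a_n x^n, so y'(x) = sum_{n>=1} n a_n x^(n-1) and y''(x) = sum_{n>=2} n(n-1) a_n x^(n-2).
Substitute into P(x) y'' + Q(x) y' + R(x) y = 0 with P(x) = 1, Q(x) = 0, R(x) = -5, and match powers of x.
Initial conditions: a_0 = 2, a_1 = 2.
Setting the coefficient of each power of x to zero and solving order by order (substituting the coefficients already found):
  x^0: 2 a_2 - 5 a_0 = 0  ->  2 a_2 = 5 a_0 = 10  ->  a_2 = 5
  x^1: 6 a_3 - 5 a_1 = 0  ->  6 a_3 = 5 a_1 = 10  ->  a_3 = 5/3
  x^2: 12 a_4 - 5 a_2 = 0  ->  12 a_4 = 5 a_2 = 25  ->  a_4 = 25/12
  x^3: 20 a_5 - 5 a_3 = 0  ->  20 a_5 = 5 a_3 = 25/3  ->  a_5 = 5/12
Truncated series: y(x) = 2 + 2 x + 5 x^2 + (5/3) x^3 + (25/12) x^4 + (5/12) x^5 + O(x^6).

a_0 = 2; a_1 = 2; a_2 = 5; a_3 = 5/3; a_4 = 25/12; a_5 = 5/12


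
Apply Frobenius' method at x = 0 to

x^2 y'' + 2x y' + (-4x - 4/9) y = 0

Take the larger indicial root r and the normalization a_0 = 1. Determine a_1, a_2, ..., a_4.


Write in Frobenius form y'' + (p(x)/x) y' + (q(x)/x^2) y = 0:
  p(x) = 2,  q(x) = -4x - 4/9.
Indicial equation: r(r-1) + (2) r + (-4/9) = 0 -> roots r_1 = 1/3, r_2 = -4/3.
Take r = r_1 = 1/3. Let y(x) = x^r sum_{n>=0} a_n x^n with a_0 = 1.
Substitute y = x^r sum a_n x^n and match x^{r+n}. The recurrence is
  D(n) a_n - 4 a_{n-1} = 0,  where D(n) = (r+n)(r+n-1) + (2)(r+n) + (-4/9).
  a_n = 4 / D(n) * a_{n-1}.
Since the indicial polynomial factors as (r - r_1)(r - r_2), D(n) = (r_1 + n - r_1)(r_1 + n - r_2) = n(n + 5/3).
Evaluating step by step (a_0 = 1):
  n = 1: D(1) = 1(1 + 5/3) = 8/3; numerator = 4(1) = 4; a_1 = (4)/(8/3) = 3/2
  n = 2: D(2) = 2(2 + 5/3) = 22/3; numerator = 4(3/2) = 6; a_2 = (6)/(22/3) = 9/11
  n = 3: D(3) = 3(3 + 5/3) = 14; numerator = 4(9/11) = 36/11; a_3 = (36/11)/(14) = 18/77
  n = 4: D(4) = 4(4 + 5/3) = 68/3; numerator = 4(18/77) = 72/77; a_4 = (72/77)/(68/3) = 54/1309

r = 1/3; a_0 = 1; a_1 = 3/2; a_2 = 9/11; a_3 = 18/77; a_4 = 54/1309


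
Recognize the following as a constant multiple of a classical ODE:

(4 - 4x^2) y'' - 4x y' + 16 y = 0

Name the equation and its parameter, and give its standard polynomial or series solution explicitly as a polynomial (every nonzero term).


All three coefficients share the factor 4; dividing through by 4 gives  (1 - x^2) y'' - x y' + 4 y = 0.
This matches the Chebyshev equation (1 - x^2) y'' - x y' + n^2 y = 0 (note the -x y' term, not -2x y') with n^2 = 4, so n = 2; the polynomial solution is T_2(x).
With y = sum_k a_k x^k, matching x^k gives (k+2)(k+1) a_{k+2} = (k^2 - n^2) a_k = (k - 2)(k + 2) a_k. The right side vanishes at k = 2, so the series with the parity of 2 terminates at degree 2.
Standard normalization: leading coefficient of T_n is 2^(n-1), so a_2 = 2^1 = 2. Work downward with a_k = (k+1)(k+2) a_{k+2} / ((k - 2)(k + 2)):
  a_0 = (1)(2)(2) / ((0 - 2)(0 + 2)) = 4/(-4) = -1
Hence T_2(x) = 2 x^2 - 1.

T_2(x); series = 2 x^2 - 1


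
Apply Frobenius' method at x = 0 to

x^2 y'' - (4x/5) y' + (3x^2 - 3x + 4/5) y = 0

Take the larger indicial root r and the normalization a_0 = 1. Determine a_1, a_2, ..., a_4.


Write in Frobenius form y'' + (p(x)/x) y' + (q(x)/x^2) y = 0:
  p(x) = -4/5,  q(x) = 3x^2 - 3x + 4/5.
Indicial equation: r(r-1) + (-4/5) r + (4/5) = 0 -> roots r_1 = 1, r_2 = 4/5.
Take r = r_1 = 1. Let y(x) = x^r sum_{n>=0} a_n x^n with a_0 = 1.
Substitute y = x^r sum a_n x^n and match x^{r+n}. The recurrence is
  D(n) a_n - 3 a_{n-1} + 3 a_{n-2} = 0,  where D(n) = (r+n)(r+n-1) + (-4/5)(r+n) + (4/5).
  a_n = [3 a_{n-1} - 3 a_{n-2}] / D(n).
Since the indicial polynomial factors as (r - r_1)(r - r_2), D(n) = (r_1 + n - r_1)(r_1 + n - r_2) = n(n + 1/5).
Evaluating step by step (a_0 = 1):
  n = 1: D(1) = 1(1 + 1/5) = 6/5; numerator = 3(1) = 3; a_1 = (3)/(6/5) = 5/2
  n = 2: D(2) = 2(2 + 1/5) = 22/5; numerator = 3(5/2) - 3(1) = 9/2; a_2 = (9/2)/(22/5) = 45/44
  n = 3: D(3) = 3(3 + 1/5) = 48/5; numerator = 3(45/44) - 3(5/2) = -195/44; a_3 = (-195/44)/(48/5) = -325/704
  n = 4: D(4) = 4(4 + 1/5) = 84/5; numerator = 3(-325/704) - 3(45/44) = -285/64; a_4 = (-285/64)/(84/5) = -475/1792

r = 1; a_0 = 1; a_1 = 5/2; a_2 = 45/44; a_3 = -325/704; a_4 = -475/1792


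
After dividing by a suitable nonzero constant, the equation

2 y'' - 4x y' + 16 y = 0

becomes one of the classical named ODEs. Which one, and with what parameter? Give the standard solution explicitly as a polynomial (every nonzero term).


All three coefficients share the factor 2; dividing through by 2 gives  y'' - 2x y' + 8 y = 0.
This matches the Hermite equation y'' - 2x y' + 2n y = 0 with 2n = 8, so n = 4; the polynomial solution is H_4(x).
With y = sum_k a_k x^k, matching x^k gives (k+2)(k+1) a_{k+2} = 2(k - n) a_k = 2(k - 4) a_k. The right side vanishes at k = 4, so the series with the parity of 4 terminates at degree 4.
Standard normalization: leading coefficient of H_n is 2^n, so a_4 = 2^4 = 16. Work downward with a_k = (k+1)(k+2) a_{k+2} / (2(k - n)):
  a_2 = (3)(4)(16) / (2(2 - 4)) = 192/(-4) = -48
  a_0 = (1)(2)(-48) / (2(0 - 4)) = -96/(-8) = 12
Hence H_4(x) = 16 x^4 - 48 x^2 + 12.

H_4(x); series = 16 x^4 - 48 x^2 + 12


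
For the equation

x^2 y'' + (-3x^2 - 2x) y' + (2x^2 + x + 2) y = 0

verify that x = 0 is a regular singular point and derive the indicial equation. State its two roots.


Divide by x^2 to reach normal form y'' + P_1(x) y' + P_2(x) y = 0 with P_1(x) = -3 - 2/x and P_2(x) = 2 + 1/x + 2/x^2.
x = 0 is a singular point because the y'-coefficient -3 - 2/x has a pole at x = 0 and the y-coefficient 2 + 1/x + 2/x^2 has a pole at x = 0.
It is a regular singular point because x P_1(x) = p(x) = -3x - 2 and x^2 P_2(x) = q(x) = 2x^2 + x + 2 are polynomials, hence analytic at x = 0.
p(0) = -2,  q(0) = 2.
Indicial equation: r(r-1) + p(0) r + q(0) = 0, i.e. r^2 + (p(0) - 1) r + q(0) = 0, i.e. r^2 - 3 r + 2 = 0.
Discriminant: (-3)^2 - 4(2) = 1, so r = (3 ± 1)/2.
Solving: r_1 = 2, r_2 = 1.

indicial: r^2 - 3 r + 2 = 0; roots r_1 = 2, r_2 = 1


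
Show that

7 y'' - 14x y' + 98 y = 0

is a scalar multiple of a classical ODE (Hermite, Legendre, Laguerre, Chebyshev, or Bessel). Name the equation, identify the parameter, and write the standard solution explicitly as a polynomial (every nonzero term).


All three coefficients share the factor 7; dividing through by 7 gives  y'' - 2x y' + 14 y = 0.
This matches the Hermite equation y'' - 2x y' + 2n y = 0 with 2n = 14, so n = 7; the polynomial solution is H_7(x).
With y = sum_k a_k x^k, matching x^k gives (k+2)(k+1) a_{k+2} = 2(k - n) a_k = 2(k - 7) a_k. The right side vanishes at k = 7, so the series with the parity of 7 terminates at degree 7.
Standard normalization: leading coefficient of H_n is 2^n, so a_7 = 2^7 = 128. Work downward with a_k = (k+1)(k+2) a_{k+2} / (2(k - n)):
  a_5 = (6)(7)(128) / (2(5 - 7)) = 5376/(-4) = -1344
  a_3 = (4)(5)(-1344) / (2(3 - 7)) = -26880/(-8) = 3360
  a_1 = (2)(3)(3360) / (2(1 - 7)) = 20160/(-12) = -1680
Hence H_7(x) = 128 x^7 - 1344 x^5 + 3360 x^3 - 1680 x.

H_7(x); series = 128 x^7 - 1344 x^5 + 3360 x^3 - 1680 x


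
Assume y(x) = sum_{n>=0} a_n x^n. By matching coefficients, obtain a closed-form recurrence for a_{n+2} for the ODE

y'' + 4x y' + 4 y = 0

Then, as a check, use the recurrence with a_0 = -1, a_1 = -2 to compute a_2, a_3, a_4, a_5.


Substitute y = sum_n a_n x^n.
y''(x) has coefficient (n+2)(n+1) a_{n+2} at x^n;
4 x y'(x) has coefficient 4 n a_n at x^n (shift);
4 y(x) has coefficient 4 a_n at x^n.
Matching x^n: (n+2)(n+1) a_{n+2} + (4n + 4) a_n = 0.
Thus a_{n+2} = (-4n - 4) / ((n+1)(n+2)) * a_n.

Check with a_0 = -1, a_1 = -2 (apply the recurrence for n = 0, 1, 2, 3): a_0 = -1, a_1 = -2, a_2 = 2, a_3 = 8/3, a_4 = -2, a_5 = -32/15.

a_(n+2) = (-4n - 4) / ((n+1)(n+2)) * a_n; check: a_0 = -1, a_1 = -2, a_2 = 2, a_3 = 8/3, a_4 = -2, a_5 = -32/15


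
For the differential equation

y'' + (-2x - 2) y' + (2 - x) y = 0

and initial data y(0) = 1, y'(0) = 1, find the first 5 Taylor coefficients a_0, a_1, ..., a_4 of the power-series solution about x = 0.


Ansatz: y(x) = sum_{n>=0} a_n x^n, so y'(x) = sum_{n>=1} n a_n x^(n-1) and y''(x) = sum_{n>=2} n(n-1) a_n x^(n-2).
Substitute into P(x) y'' + Q(x) y' + R(x) y = 0 with P(x) = 1, Q(x) = -2x - 2, R(x) = 2 - x, and match powers of x.
Initial conditions: a_0 = 1, a_1 = 1.
Setting the coefficient of each power of x to zero and solving order by order (substituting the coefficients already found):
  x^0: 2 a_2 - 2 a_1 + 2 a_0 = 0  ->  2 a_2 = 2 a_1 - 2 a_0 = 0  ->  a_2 = 0
  x^1: 6 a_3 - 4 a_2 - a_0 = 0  ->  6 a_3 = 4 a_2 + a_0 = 1  ->  a_3 = 1/6
  x^2: 12 a_4 - 6 a_3 - 2 a_2 - a_1 = 0  ->  12 a_4 = 6 a_3 + 2 a_2 + a_1 = 2  ->  a_4 = 1/6
Truncated series: y(x) = 1 + x + (1/6) x^3 + (1/6) x^4 + O(x^5).

a_0 = 1; a_1 = 1; a_2 = 0; a_3 = 1/6; a_4 = 1/6


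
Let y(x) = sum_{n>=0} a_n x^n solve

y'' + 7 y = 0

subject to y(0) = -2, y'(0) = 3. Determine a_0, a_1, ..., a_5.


Ansatz: y(x) = sum_{n>=0} a_n x^n, so y'(x) = sum_{n>=1} n a_n x^(n-1) and y''(x) = sum_{n>=2} n(n-1) a_n x^(n-2).
Substitute into P(x) y'' + Q(x) y' + R(x) y = 0 with P(x) = 1, Q(x) = 0, R(x) = 7, and match powers of x.
Initial conditions: a_0 = -2, a_1 = 3.
Setting the coefficient of each power of x to zero and solving order by order (substituting the coefficients already found):
  x^0: 2 a_2 + 7 a_0 = 0  ->  2 a_2 = -7 a_0 = 14  ->  a_2 = 7
  x^1: 6 a_3 + 7 a_1 = 0  ->  6 a_3 = -7 a_1 = -21  ->  a_3 = -7/2
  x^2: 12 a_4 + 7 a_2 = 0  ->  12 a_4 = -7 a_2 = -49  ->  a_4 = -49/12
  x^3: 20 a_5 + 7 a_3 = 0  ->  20 a_5 = -7 a_3 = 49/2  ->  a_5 = 49/40
Truncated series: y(x) = -2 + 3 x + 7 x^2 - (7/2) x^3 - (49/12) x^4 + (49/40) x^5 + O(x^6).

a_0 = -2; a_1 = 3; a_2 = 7; a_3 = -7/2; a_4 = -49/12; a_5 = 49/40


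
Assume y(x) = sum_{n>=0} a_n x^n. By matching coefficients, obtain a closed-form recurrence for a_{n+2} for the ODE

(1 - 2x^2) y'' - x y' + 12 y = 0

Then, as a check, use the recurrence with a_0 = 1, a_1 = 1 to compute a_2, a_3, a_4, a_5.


Substitute y = sum_n a_n x^n.
(1 - 2 x^2) y'' contributes (n+2)(n+1) a_{n+2} - 2 n(n-1) a_n at x^n.
-x y'(x) contributes -n a_n at x^n.
12 y(x) contributes 12 a_n at x^n.
Matching x^n: (n+2)(n+1) a_{n+2} + (-2 n(n-1) - n + 12) a_n = 0.
Thus a_{n+2} = (2 n(n-1) + n - 12) / ((n+1)(n+2)) * a_n.

Check with a_0 = 1, a_1 = 1 (apply the recurrence for n = 0, 1, 2, 3): a_0 = 1, a_1 = 1, a_2 = -6, a_3 = -11/6, a_4 = 3, a_5 = -11/40.

a_(n+2) = (2 n(n-1) + n - 12) / ((n+1)(n+2)) * a_n; check: a_0 = 1, a_1 = 1, a_2 = -6, a_3 = -11/6, a_4 = 3, a_5 = -11/40


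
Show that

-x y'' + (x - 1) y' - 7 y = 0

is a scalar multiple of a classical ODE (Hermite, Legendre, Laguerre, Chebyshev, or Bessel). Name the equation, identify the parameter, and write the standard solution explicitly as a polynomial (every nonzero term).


All three coefficients share the factor -1; dividing through by -1 gives  x y'' + (1 - x) y' + 7 y = 0.
This matches the Laguerre equation x y'' + (1 - x) y' + n y = 0 with n = 7; the polynomial solution is L_7(x).
With y = sum_k a_k x^k, matching x^k gives (k+1)k a_{k+1} + (k+1) a_{k+1} - k a_k + n a_k = 0, i.e. (k+1)^2 a_{k+1} = (k - n) a_k = (k - 7) a_k. The right side vanishes at k = 7, so the series terminates at degree 7.
Standard normalization L_n(0) = 1 gives a_0 = 1. Work upward with a_{k+1} = (k - 7) a_k / (k+1)^2:
  a_1 = (0 - 7)(1) / 1^2 = -7/1 = -7
  a_2 = (1 - 7)(-7) / 2^2 = 42/4 = 21/2
  a_3 = (2 - 7)(21/2) / 3^2 = (-105/2)/9 = -35/6
  a_4 = (3 - 7)(-35/6) / 4^2 = (70/3)/16 = 35/24
  a_5 = (4 - 7)(35/24) / 5^2 = (-35/8)/25 = -7/40
  a_6 = (5 - 7)(-7/40) / 6^2 = (7/20)/36 = 7/720
  a_7 = (6 - 7)(7/720) / 7^2 = (-7/720)/49 = -1/5040
Hence L_7(x) = -x^7/5040 + 7 x^6/720 - 7 x^5/40 + 35 x^4/24 - 35 x^3/6 + 21 x^2/2 - 7 x + 1.

L_7(x); series = -x^7/5040 + 7 x^6/720 - 7 x^5/40 + 35 x^4/24 - 35 x^3/6 + 21 x^2/2 - 7 x + 1


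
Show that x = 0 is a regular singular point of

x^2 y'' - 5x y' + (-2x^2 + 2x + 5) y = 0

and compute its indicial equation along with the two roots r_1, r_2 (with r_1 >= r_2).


Divide by x^2 to reach normal form y'' + P_1(x) y' + P_2(x) y = 0 with P_1(x) = -5/x and P_2(x) = -2 + 2/x + 5/x^2.
x = 0 is a singular point because the y'-coefficient -5/x has a pole at x = 0 and the y-coefficient -2 + 2/x + 5/x^2 has a pole at x = 0.
It is a regular singular point because x P_1(x) = p(x) = -5 and x^2 P_2(x) = q(x) = -2x^2 + 2x + 5 are polynomials, hence analytic at x = 0.
p(0) = -5,  q(0) = 5.
Indicial equation: r(r-1) + p(0) r + q(0) = 0, i.e. r^2 + (p(0) - 1) r + q(0) = 0, i.e. r^2 - 6 r + 5 = 0.
Discriminant: (-6)^2 - 4(5) = 16, so r = (6 ± 4)/2.
Solving: r_1 = 5, r_2 = 1.

indicial: r^2 - 6 r + 5 = 0; roots r_1 = 5, r_2 = 1


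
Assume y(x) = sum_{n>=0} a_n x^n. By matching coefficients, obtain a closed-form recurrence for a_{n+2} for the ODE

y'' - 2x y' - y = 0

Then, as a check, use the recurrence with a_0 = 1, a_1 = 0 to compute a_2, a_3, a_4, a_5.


Substitute y = sum_n a_n x^n.
y''(x) has coefficient (n+2)(n+1) a_{n+2} at x^n;
-2 x y'(x) has coefficient -2 n a_n at x^n (shift);
-y(x) has coefficient -1 a_n at x^n.
Matching x^n: (n+2)(n+1) a_{n+2} + (-2n - 1) a_n = 0.
Thus a_{n+2} = (2n + 1) / ((n+1)(n+2)) * a_n.

Check with a_0 = 1, a_1 = 0 (apply the recurrence for n = 0, 1, 2, 3): a_0 = 1, a_1 = 0, a_2 = 1/2, a_3 = 0, a_4 = 5/24, a_5 = 0.

a_(n+2) = (2n + 1) / ((n+1)(n+2)) * a_n; check: a_0 = 1, a_1 = 0, a_2 = 1/2, a_3 = 0, a_4 = 5/24, a_5 = 0


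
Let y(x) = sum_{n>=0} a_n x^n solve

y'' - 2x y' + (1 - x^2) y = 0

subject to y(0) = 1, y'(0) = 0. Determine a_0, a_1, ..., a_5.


Ansatz: y(x) = sum_{n>=0} a_n x^n, so y'(x) = sum_{n>=1} n a_n x^(n-1) and y''(x) = sum_{n>=2} n(n-1) a_n x^(n-2).
Substitute into P(x) y'' + Q(x) y' + R(x) y = 0 with P(x) = 1, Q(x) = -2x, R(x) = 1 - x^2, and match powers of x.
Initial conditions: a_0 = 1, a_1 = 0.
Setting the coefficient of each power of x to zero and solving order by order (substituting the coefficients already found):
  x^0: 2 a_2 + a_0 = 0  ->  2 a_2 = -a_0 = -1  ->  a_2 = -1/2
  x^1: 6 a_3 - a_1 = 0  ->  6 a_3 = a_1 = 0  ->  a_3 = 0
  x^2: 12 a_4 - 3 a_2 - a_0 = 0  ->  12 a_4 = 3 a_2 + a_0 = -1/2  ->  a_4 = -1/24
  x^3: 20 a_5 - 5 a_3 - a_1 = 0  ->  20 a_5 = 5 a_3 + a_1 = 0  ->  a_5 = 0
Truncated series: y(x) = 1 - (1/2) x^2 - (1/24) x^4 + O(x^6).

a_0 = 1; a_1 = 0; a_2 = -1/2; a_3 = 0; a_4 = -1/24; a_5 = 0


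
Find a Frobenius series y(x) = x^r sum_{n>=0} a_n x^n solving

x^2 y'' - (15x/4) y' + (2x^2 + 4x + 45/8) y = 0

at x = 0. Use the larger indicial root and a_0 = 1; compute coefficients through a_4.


Write in Frobenius form y'' + (p(x)/x) y' + (q(x)/x^2) y = 0:
  p(x) = -15/4,  q(x) = 2x^2 + 4x + 45/8.
Indicial equation: r(r-1) + (-15/4) r + (45/8) = 0 -> roots r_1 = 5/2, r_2 = 9/4.
Take r = r_1 = 5/2. Let y(x) = x^r sum_{n>=0} a_n x^n with a_0 = 1.
Substitute y = x^r sum a_n x^n and match x^{r+n}. The recurrence is
  D(n) a_n + 4 a_{n-1} + 2 a_{n-2} = 0,  where D(n) = (r+n)(r+n-1) + (-15/4)(r+n) + (45/8).
  a_n = [-4 a_{n-1} - 2 a_{n-2}] / D(n).
Since the indicial polynomial factors as (r - r_1)(r - r_2), D(n) = (r_1 + n - r_1)(r_1 + n - r_2) = n(n + 1/4).
Evaluating step by step (a_0 = 1):
  n = 1: D(1) = 1(1 + 1/4) = 5/4; numerator = -4(1) = -4; a_1 = (-4)/(5/4) = -16/5
  n = 2: D(2) = 2(2 + 1/4) = 9/2; numerator = -4(-16/5) - 2(1) = 54/5; a_2 = (54/5)/(9/2) = 12/5
  n = 3: D(3) = 3(3 + 1/4) = 39/4; numerator = -4(12/5) - 2(-16/5) = -16/5; a_3 = (-16/5)/(39/4) = -64/195
  n = 4: D(4) = 4(4 + 1/4) = 17; numerator = -4(-64/195) - 2(12/5) = -136/39; a_4 = (-136/39)/(17) = -8/39

r = 5/2; a_0 = 1; a_1 = -16/5; a_2 = 12/5; a_3 = -64/195; a_4 = -8/39


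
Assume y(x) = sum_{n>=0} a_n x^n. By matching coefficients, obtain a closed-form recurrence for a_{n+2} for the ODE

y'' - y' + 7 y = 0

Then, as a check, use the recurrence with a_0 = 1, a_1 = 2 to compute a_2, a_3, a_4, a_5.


Substitute y = sum_n a_n x^n.
y''(x) has coefficient (n+2)(n+1) a_{n+2} at x^n;
-y'(x) has coefficient -(n+1) a_{n+1} at x^n;
7 y(x) has coefficient 7 a_n at x^n.
Matching x^n: (n+2)(n+1) a_{n+2} - (n+1) a_{n+1} + 7 a_n = 0.
Thus a_{n+2} = [(n+1) a_{n+1} - 7 a_n] / ((n+1)(n+2)).

Check with a_0 = 1, a_1 = 2 (apply the recurrence for n = 0, 1, 2, 3): a_0 = 1, a_1 = 2, a_2 = -5/2, a_3 = -19/6, a_4 = 2/3, a_5 = 149/120.

a_(n+2) = [(n+1) a_(n+1) - 7 a_n] / ((n+1)(n+2)); check: a_0 = 1, a_1 = 2, a_2 = -5/2, a_3 = -19/6, a_4 = 2/3, a_5 = 149/120
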